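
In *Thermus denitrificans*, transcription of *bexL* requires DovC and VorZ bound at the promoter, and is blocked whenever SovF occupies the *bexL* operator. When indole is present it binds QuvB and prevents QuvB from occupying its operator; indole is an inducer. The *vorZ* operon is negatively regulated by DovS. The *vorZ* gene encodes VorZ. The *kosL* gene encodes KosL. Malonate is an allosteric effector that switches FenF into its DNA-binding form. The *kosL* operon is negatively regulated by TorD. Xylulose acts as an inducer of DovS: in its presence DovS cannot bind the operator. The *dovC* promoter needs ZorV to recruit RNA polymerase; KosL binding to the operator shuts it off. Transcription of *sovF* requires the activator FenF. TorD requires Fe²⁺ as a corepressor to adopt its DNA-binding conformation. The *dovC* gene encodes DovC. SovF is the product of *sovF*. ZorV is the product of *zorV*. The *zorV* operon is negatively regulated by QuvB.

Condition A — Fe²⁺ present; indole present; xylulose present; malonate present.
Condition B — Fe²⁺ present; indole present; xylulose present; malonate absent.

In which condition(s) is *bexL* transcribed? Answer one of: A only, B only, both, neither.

B only

Condition A:
Fe²⁺ is present, so TorD is active.
With repressor TorD bound, *kosL* is not transcribed.
So KosL is not produced.
Indole is present, so QuvB is inactive.
With no repressor bound, *zorV* is transcribed.
So ZorV is produced and active.
No repressor is bound and ZorV is active, so *dovC* is transcribed.
So DovC is produced and active.
Xylulose is present, so DovS is inactive.
With no repressor bound, *vorZ* is transcribed.
So VorZ is produced and active.
Malonate is present, so FenF is active.
No repressor is bound and FenF is active, so *sovF* is transcribed.
So SovF is produced and active.
With repressor SovF bound, *bexL* is not transcribed.
→ *bexL* is OFF in A.
Condition B:
Fe²⁺ is present, so TorD is active.
With repressor TorD bound, *kosL* is not transcribed.
So KosL is not produced.
Indole is present, so QuvB is inactive.
With no repressor bound, *zorV* is transcribed.
So ZorV is produced and active.
No repressor is bound and ZorV is active, so *dovC* is transcribed.
So DovC is produced and active.
Xylulose is present, so DovS is inactive.
With no repressor bound, *vorZ* is transcribed.
So VorZ is produced and active.
Malonate is absent, so FenF is inactive.
Required activator FenF is absent, so *sovF* is not transcribed.
So SovF is not produced.
No repressor is bound and DovC and VorZ are active, so *bexL* is transcribed.
→ *bexL* is ON in B.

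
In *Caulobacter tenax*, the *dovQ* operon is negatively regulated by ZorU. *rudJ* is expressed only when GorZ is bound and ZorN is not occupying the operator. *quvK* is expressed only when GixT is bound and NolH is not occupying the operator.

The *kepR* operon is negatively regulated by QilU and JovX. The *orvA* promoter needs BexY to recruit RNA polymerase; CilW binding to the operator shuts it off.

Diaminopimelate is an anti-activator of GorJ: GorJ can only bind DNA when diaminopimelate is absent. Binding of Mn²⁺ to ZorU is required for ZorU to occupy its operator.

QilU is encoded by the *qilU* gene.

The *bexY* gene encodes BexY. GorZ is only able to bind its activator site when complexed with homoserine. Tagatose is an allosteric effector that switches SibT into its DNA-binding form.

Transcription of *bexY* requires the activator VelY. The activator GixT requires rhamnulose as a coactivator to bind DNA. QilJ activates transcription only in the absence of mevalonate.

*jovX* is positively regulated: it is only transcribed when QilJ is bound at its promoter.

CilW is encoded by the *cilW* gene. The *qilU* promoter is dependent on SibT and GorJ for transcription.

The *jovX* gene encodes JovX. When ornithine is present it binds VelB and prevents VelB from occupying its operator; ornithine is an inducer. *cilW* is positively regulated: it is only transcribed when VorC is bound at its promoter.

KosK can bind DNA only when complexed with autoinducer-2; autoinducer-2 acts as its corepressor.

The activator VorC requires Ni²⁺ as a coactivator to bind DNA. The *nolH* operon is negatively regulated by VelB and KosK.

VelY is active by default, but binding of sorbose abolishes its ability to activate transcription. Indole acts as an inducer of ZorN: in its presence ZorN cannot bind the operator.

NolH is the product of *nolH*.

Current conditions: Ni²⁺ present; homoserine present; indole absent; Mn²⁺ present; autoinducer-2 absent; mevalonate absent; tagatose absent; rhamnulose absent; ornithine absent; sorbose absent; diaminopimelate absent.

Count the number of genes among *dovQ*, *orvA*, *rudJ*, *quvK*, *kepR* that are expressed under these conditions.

0

Mn²⁺ is present, so ZorU is active.
With repressor ZorU bound, *dovQ* is not transcribed.
→ *dovQ* is OFF.
Sorbose is absent, so VelY is active.
No repressor is bound and VelY is active, so *bexY* is transcribed.
So BexY is produced and active.
Ni²⁺ is present, so VorC is active.
No repressor is bound and VorC is active, so *cilW* is transcribed.
So CilW is produced and active.
With repressor CilW bound, *orvA* is not transcribed.
→ *orvA* is OFF.
Homoserine is present, so GorZ is active.
Indole is absent, so ZorN is active.
With repressor ZorN bound, *rudJ* is not transcribed.
→ *rudJ* is OFF.
Ornithine is absent, so VelB is active.
Autoinducer-2 is absent, so KosK is inactive.
With repressor VelB bound, *nolH* is not transcribed.
So NolH is not produced.
Rhamnulose is absent, so GixT is inactive.
Required activator GixT is absent, so *quvK* is not transcribed.
→ *quvK* is OFF.
Tagatose is absent, so SibT is inactive.
Diaminopimelate is absent, so GorJ is active.
Required activator SibT is absent, so *qilU* is not transcribed.
So QilU is not produced.
Mevalonate is absent, so QilJ is active.
No repressor is bound and QilJ is active, so *jovX* is transcribed.
So JovX is produced and active.
With repressor JovX bound, *kepR* is not transcribed.
→ *kepR* is OFF.
0 of the 5 genes are transcribed.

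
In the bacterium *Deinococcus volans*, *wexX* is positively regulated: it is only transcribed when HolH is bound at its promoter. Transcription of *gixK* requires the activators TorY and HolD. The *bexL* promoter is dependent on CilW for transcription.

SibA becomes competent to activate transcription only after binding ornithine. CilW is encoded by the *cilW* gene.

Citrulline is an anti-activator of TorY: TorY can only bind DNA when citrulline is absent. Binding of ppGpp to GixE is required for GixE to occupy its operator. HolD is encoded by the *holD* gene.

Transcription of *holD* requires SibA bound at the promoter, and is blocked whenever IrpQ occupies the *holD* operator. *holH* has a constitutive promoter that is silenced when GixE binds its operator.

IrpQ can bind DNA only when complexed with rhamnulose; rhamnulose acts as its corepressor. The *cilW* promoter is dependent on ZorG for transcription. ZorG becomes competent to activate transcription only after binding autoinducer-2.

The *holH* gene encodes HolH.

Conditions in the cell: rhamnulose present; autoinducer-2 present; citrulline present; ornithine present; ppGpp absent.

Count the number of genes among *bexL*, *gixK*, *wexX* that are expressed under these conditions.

Autoinducer-2 is present, so ZorG is active.
No repressor is bound and ZorG is active, so *cilW* is transcribed.
So CilW is produced and active.
No repressor is bound and CilW is active, so *bexL* is transcribed.
→ *bexL* is ON.
Citrulline is present, so TorY is inactive.
Ornithine is present, so SibA is active.
Rhamnulose is present, so IrpQ is active.
With repressor IrpQ bound, *holD* is not transcribed.
So HolD is not produced.
Required activator TorY is absent, so *gixK* is not transcribed.
→ *gixK* is OFF.
ppGpp is absent, so GixE is inactive.
With no repressor bound, *holH* is transcribed.
So HolH is produced and active.
No repressor is bound and HolH is active, so *wexX* is transcribed.
→ *wexX* is ON.
2 of the 3 genes are transcribed.

2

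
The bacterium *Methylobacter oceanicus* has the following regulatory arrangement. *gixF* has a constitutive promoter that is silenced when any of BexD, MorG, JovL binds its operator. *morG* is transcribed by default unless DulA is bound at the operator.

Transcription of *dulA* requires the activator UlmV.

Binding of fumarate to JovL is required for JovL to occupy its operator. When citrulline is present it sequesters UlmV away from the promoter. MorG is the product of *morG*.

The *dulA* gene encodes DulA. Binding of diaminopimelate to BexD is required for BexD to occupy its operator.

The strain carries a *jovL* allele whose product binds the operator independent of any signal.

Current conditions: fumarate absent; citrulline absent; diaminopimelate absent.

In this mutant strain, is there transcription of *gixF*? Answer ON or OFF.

OFF

Diaminopimelate is absent, so BexD is inactive.
Citrulline is absent, so UlmV is active.
No repressor is bound and UlmV is active, so *dulA* is transcribed.
So DulA is produced and active.
With repressor DulA bound, *morG* is not transcribed.
So MorG is not produced.
JovL is constitutively active in this strain.
With repressor JovL bound, *gixF* is not transcribed.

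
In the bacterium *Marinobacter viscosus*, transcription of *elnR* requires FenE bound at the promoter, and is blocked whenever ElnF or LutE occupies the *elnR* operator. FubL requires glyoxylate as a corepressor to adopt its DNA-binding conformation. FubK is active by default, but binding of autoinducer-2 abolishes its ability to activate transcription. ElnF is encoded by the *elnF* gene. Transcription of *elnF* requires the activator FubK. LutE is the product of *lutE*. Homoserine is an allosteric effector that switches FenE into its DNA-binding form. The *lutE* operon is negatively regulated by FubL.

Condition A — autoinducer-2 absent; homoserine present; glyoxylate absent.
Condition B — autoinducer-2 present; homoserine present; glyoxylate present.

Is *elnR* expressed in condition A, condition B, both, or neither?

B only

Condition A:
Autoinducer-2 is absent, so FubK is active.
No repressor is bound and FubK is active, so *elnF* is transcribed.
So ElnF is produced and active.
Homoserine is present, so FenE is active.
Glyoxylate is absent, so FubL is inactive.
With no repressor bound, *lutE* is transcribed.
So LutE is produced and active.
With repressor ElnF bound, *elnR* is not transcribed.
→ *elnR* is OFF in A.
Condition B:
Autoinducer-2 is present, so FubK is inactive.
Required activator FubK is absent, so *elnF* is not transcribed.
So ElnF is not produced.
Homoserine is present, so FenE is active.
Glyoxylate is present, so FubL is active.
With repressor FubL bound, *lutE* is not transcribed.
So LutE is not produced.
No repressor is bound and FenE is active, so *elnR* is transcribed.
→ *elnR* is ON in B.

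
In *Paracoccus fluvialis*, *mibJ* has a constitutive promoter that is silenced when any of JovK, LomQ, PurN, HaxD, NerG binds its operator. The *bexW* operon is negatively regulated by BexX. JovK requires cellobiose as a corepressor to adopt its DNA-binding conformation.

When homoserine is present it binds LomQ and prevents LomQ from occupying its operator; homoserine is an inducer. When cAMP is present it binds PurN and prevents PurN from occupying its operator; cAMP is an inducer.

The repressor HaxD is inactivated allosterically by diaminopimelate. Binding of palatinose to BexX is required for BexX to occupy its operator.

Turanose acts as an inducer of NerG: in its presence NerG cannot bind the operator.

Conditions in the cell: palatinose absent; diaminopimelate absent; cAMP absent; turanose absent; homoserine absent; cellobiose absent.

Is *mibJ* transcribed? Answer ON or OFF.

Cellobiose is absent, so JovK is inactive.
Homoserine is absent, so LomQ is active.
cAMP is absent, so PurN is active.
Diaminopimelate is absent, so HaxD is active.
Turanose is absent, so NerG is active.
With repressor LomQ bound, *mibJ* is not transcribed.

OFF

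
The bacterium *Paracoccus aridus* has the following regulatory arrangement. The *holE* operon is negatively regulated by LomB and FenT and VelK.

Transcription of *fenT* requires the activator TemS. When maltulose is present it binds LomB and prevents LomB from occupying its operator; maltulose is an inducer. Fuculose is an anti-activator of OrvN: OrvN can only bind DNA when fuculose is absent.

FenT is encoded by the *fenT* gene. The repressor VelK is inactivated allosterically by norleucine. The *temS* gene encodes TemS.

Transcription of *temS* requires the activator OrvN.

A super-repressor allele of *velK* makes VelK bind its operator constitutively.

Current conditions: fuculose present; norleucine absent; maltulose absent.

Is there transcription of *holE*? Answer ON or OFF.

OFF

Maltulose is absent, so LomB is active.
Fuculose is present, so OrvN is inactive.
Required activator OrvN is absent, so *temS* is not transcribed.
So TemS is not produced.
Required activator TemS is absent, so *fenT* is not transcribed.
So FenT is not produced.
VelK is constitutively active in this strain.
With repressor LomB bound, *holE* is not transcribed.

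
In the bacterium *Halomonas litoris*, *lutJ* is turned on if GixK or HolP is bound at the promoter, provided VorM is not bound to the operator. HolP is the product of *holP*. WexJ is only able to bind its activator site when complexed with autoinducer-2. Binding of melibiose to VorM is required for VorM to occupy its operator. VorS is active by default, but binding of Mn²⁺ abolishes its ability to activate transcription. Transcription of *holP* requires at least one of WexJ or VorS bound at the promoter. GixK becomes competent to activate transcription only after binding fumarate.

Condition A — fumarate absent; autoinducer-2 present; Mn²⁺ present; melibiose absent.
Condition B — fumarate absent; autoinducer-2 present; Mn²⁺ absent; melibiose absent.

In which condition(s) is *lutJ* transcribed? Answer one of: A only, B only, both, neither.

Condition A:
Fumarate is absent, so GixK is inactive.
Autoinducer-2 is present, so WexJ is active.
Mn²⁺ is present, so VorS is inactive.
Activator WexJ is present, so *holP* is transcribed.
So HolP is produced and active.
Melibiose is absent, so VorM is inactive.
Activator HolP is present, so *lutJ* is transcribed.
→ *lutJ* is ON in A.
Condition B:
Fumarate is absent, so GixK is inactive.
Autoinducer-2 is present, so WexJ is active.
Mn²⁺ is absent, so VorS is active.
Activator WexJ is present, so *holP* is transcribed.
So HolP is produced and active.
Melibiose is absent, so VorM is inactive.
Activator HolP is present, so *lutJ* is transcribed.
→ *lutJ* is ON in B.

both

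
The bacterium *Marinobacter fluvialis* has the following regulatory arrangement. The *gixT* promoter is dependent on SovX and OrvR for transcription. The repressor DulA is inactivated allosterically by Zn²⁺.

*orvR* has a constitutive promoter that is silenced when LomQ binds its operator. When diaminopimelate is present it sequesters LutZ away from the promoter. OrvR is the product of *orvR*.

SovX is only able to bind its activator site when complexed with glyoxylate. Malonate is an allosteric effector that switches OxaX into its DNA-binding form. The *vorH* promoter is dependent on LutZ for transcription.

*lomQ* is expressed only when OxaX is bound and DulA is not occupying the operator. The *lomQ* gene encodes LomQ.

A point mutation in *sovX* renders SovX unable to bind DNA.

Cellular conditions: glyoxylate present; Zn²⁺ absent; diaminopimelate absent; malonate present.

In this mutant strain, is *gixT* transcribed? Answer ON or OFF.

OFF

SovX is non-functional in this strain, so it has no effect.
Malonate is present, so OxaX is active.
Zn²⁺ is absent, so DulA is active.
With repressor DulA bound, *lomQ* is not transcribed.
So LomQ is not produced.
With no repressor bound, *orvR* is transcribed.
So OrvR is produced and active.
Required activator SovX is absent, so *gixT* is not transcribed.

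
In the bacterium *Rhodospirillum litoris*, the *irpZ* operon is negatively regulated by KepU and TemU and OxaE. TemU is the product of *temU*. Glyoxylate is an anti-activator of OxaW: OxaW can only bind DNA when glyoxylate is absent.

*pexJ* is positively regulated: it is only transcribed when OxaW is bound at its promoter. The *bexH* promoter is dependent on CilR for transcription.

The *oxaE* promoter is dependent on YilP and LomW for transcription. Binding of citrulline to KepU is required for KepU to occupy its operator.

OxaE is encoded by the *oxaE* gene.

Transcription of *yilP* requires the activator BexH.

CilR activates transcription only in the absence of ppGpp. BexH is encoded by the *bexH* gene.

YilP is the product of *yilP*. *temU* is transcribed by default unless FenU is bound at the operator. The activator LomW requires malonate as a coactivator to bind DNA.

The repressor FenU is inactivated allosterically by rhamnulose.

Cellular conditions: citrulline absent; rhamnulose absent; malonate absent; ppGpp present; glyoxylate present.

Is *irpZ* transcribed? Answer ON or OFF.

ON

Citrulline is absent, so KepU is inactive.
Rhamnulose is absent, so FenU is active.
With repressor FenU bound, *temU* is not transcribed.
So TemU is not produced.
ppGpp is present, so CilR is inactive.
Required activator CilR is absent, so *bexH* is not transcribed.
So BexH is not produced.
Required activator BexH is absent, so *yilP* is not transcribed.
So YilP is not produced.
Malonate is absent, so LomW is inactive.
Required activator YilP is absent, so *oxaE* is not transcribed.
So OxaE is not produced.
With no repressor bound, *irpZ* is transcribed.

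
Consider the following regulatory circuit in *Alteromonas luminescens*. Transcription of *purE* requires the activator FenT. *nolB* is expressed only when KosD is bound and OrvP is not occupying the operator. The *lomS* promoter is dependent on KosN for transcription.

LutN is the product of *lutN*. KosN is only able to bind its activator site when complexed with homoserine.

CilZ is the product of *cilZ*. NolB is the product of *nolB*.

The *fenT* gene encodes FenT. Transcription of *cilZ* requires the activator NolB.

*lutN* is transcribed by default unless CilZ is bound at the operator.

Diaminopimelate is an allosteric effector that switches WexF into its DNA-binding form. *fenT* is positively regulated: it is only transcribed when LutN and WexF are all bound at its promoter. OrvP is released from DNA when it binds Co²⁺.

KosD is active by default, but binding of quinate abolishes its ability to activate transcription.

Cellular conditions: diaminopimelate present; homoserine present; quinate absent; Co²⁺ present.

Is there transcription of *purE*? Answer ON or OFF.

OFF

Co²⁺ is present, so OrvP is inactive.
Quinate is absent, so KosD is active.
No repressor is bound and KosD is active, so *nolB* is transcribed.
So NolB is produced and active.
No repressor is bound and NolB is active, so *cilZ* is transcribed.
So CilZ is produced and active.
With repressor CilZ bound, *lutN* is not transcribed.
So LutN is not produced.
Diaminopimelate is present, so WexF is active.
Required activator LutN is absent, so *fenT* is not transcribed.
So FenT is not produced.
Required activator FenT is absent, so *purE* is not transcribed.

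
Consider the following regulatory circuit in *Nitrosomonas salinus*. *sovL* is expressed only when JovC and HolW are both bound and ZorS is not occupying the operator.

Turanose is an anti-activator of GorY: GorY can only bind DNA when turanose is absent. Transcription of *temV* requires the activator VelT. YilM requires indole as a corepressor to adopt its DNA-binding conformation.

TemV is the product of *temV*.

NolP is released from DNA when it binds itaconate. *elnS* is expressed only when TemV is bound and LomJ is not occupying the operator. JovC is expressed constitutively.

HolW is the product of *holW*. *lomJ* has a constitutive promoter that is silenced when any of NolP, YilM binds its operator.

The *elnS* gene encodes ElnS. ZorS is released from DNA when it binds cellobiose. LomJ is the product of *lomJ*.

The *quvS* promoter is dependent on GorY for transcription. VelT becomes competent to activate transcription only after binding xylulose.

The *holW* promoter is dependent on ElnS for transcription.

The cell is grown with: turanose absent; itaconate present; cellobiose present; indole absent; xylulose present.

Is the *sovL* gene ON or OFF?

OFF

JovC is produced constitutively and is active.
Xylulose is present, so VelT is active.
No repressor is bound and VelT is active, so *temV* is transcribed.
So TemV is produced and active.
Itaconate is present, so NolP is inactive.
Indole is absent, so YilM is inactive.
With no repressor bound, *lomJ* is transcribed.
So LomJ is produced and active.
With repressor LomJ bound, *elnS* is not transcribed.
So ElnS is not produced.
Required activator ElnS is absent, so *holW* is not transcribed.
So HolW is not produced.
Cellobiose is present, so ZorS is inactive.
Required activator HolW is absent, so *sovL* is not transcribed.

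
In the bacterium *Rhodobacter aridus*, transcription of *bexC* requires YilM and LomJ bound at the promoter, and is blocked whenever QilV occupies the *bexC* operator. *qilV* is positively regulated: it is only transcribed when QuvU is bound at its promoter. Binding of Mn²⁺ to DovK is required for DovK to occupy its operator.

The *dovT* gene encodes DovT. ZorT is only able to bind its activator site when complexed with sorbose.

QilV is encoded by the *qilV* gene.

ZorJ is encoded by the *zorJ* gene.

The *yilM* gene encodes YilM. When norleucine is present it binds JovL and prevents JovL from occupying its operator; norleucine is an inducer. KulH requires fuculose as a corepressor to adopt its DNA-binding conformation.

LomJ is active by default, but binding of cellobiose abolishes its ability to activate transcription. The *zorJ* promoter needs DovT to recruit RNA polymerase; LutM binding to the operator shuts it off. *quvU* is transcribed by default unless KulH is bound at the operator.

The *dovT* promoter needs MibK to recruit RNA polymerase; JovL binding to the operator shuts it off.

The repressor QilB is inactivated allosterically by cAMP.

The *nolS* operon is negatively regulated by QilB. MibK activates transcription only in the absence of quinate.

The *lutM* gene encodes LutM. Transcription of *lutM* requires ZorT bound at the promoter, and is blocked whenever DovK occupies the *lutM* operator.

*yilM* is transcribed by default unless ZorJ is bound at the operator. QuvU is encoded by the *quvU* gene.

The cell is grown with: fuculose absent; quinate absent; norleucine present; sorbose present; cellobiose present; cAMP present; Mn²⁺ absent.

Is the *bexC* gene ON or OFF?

OFF

Norleucine is present, so JovL is inactive.
Quinate is absent, so MibK is active.
No repressor is bound and MibK is active, so *dovT* is transcribed.
So DovT is produced and active.
Mn²⁺ is absent, so DovK is inactive.
Sorbose is present, so ZorT is active.
No repressor is bound and ZorT is active, so *lutM* is transcribed.
So LutM is produced and active.
With repressor LutM bound, *zorJ* is not transcribed.
So ZorJ is not produced.
With no repressor bound, *yilM* is transcribed.
So YilM is produced and active.
Fuculose is absent, so KulH is inactive.
With no repressor bound, *quvU* is transcribed.
So QuvU is produced and active.
No repressor is bound and QuvU is active, so *qilV* is transcribed.
So QilV is produced and active.
Cellobiose is present, so LomJ is inactive.
With repressor QilV bound, *bexC* is not transcribed.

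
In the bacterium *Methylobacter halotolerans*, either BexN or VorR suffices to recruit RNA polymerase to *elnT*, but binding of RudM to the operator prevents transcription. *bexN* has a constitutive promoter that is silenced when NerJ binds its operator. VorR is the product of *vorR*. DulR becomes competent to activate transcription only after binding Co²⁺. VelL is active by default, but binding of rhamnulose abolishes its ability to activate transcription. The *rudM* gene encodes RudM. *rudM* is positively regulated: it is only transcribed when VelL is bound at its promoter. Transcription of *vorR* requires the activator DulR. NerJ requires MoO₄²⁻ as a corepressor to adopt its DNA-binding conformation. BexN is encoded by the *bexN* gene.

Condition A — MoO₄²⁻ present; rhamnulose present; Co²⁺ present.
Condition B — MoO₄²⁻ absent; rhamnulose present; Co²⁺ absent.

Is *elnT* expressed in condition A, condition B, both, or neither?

both

Condition A:
MoO₄²⁻ is present, so NerJ is active.
With repressor NerJ bound, *bexN* is not transcribed.
So BexN is not produced.
Rhamnulose is present, so VelL is inactive.
Required activator VelL is absent, so *rudM* is not transcribed.
So RudM is not produced.
Co²⁺ is present, so DulR is active.
No repressor is bound and DulR is active, so *vorR* is transcribed.
So VorR is produced and active.
Activator VorR is present, so *elnT* is transcribed.
→ *elnT* is ON in A.
Condition B:
MoO₄²⁻ is absent, so NerJ is inactive.
With no repressor bound, *bexN* is transcribed.
So BexN is produced and active.
Rhamnulose is present, so VelL is inactive.
Required activator VelL is absent, so *rudM* is not transcribed.
So RudM is not produced.
Co²⁺ is absent, so DulR is inactive.
Required activator DulR is absent, so *vorR* is not transcribed.
So VorR is not produced.
Activator BexN is present, so *elnT* is transcribed.
→ *elnT* is ON in B.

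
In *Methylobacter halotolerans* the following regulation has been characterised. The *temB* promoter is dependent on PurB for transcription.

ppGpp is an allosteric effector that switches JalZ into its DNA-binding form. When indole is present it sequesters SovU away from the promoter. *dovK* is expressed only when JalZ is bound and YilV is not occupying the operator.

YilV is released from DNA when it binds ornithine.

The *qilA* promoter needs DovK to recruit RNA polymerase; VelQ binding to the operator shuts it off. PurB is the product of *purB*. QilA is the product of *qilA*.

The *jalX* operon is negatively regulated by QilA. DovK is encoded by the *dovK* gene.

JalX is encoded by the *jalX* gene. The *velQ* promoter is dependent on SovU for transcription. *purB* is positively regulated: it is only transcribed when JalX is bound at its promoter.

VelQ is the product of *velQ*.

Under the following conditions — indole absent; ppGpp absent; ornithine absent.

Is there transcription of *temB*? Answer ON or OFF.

ON

Indole is absent, so SovU is active.
No repressor is bound and SovU is active, so *velQ* is transcribed.
So VelQ is produced and active.
Ornithine is absent, so YilV is active.
ppGpp is absent, so JalZ is inactive.
With repressor YilV bound, *dovK* is not transcribed.
So DovK is not produced.
With repressor VelQ bound, *qilA* is not transcribed.
So QilA is not produced.
With no repressor bound, *jalX* is transcribed.
So JalX is produced and active.
No repressor is bound and JalX is active, so *purB* is transcribed.
So PurB is produced and active.
No repressor is bound and PurB is active, so *temB* is transcribed.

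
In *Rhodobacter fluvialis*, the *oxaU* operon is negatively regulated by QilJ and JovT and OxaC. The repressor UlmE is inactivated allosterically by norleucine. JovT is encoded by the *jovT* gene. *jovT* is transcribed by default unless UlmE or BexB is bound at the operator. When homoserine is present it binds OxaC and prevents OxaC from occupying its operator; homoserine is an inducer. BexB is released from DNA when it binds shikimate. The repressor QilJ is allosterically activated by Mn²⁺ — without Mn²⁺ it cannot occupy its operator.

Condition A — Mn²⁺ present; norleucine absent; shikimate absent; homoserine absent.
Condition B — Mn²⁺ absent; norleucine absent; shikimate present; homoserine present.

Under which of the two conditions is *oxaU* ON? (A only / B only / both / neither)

B only

Condition A:
Mn²⁺ is present, so QilJ is active.
Norleucine is absent, so UlmE is active.
Shikimate is absent, so BexB is active.
With repressor UlmE bound, *jovT* is not transcribed.
So JovT is not produced.
Homoserine is absent, so OxaC is active.
With repressor QilJ bound, *oxaU* is not transcribed.
→ *oxaU* is OFF in A.
Condition B:
Mn²⁺ is absent, so QilJ is inactive.
Norleucine is absent, so UlmE is active.
Shikimate is present, so BexB is inactive.
With repressor UlmE bound, *jovT* is not transcribed.
So JovT is not produced.
Homoserine is present, so OxaC is inactive.
With no repressor bound, *oxaU* is transcribed.
→ *oxaU* is ON in B.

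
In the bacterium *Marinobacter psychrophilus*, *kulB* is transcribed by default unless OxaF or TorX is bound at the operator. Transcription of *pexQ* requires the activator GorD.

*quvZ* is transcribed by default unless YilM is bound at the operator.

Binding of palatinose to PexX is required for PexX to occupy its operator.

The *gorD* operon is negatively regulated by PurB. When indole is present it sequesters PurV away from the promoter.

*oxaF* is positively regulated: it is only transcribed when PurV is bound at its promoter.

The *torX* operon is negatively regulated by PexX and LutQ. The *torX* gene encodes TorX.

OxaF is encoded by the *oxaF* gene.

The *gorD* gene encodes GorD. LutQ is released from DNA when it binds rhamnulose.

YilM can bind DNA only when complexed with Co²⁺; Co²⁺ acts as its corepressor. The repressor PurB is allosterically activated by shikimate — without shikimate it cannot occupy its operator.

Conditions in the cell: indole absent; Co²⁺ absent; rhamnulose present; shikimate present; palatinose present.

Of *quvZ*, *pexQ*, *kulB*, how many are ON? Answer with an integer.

1

Co²⁺ is absent, so YilM is inactive.
With no repressor bound, *quvZ* is transcribed.
→ *quvZ* is ON.
Shikimate is present, so PurB is active.
With repressor PurB bound, *gorD* is not transcribed.
So GorD is not produced.
Required activator GorD is absent, so *pexQ* is not transcribed.
→ *pexQ* is OFF.
Indole is absent, so PurV is active.
No repressor is bound and PurV is active, so *oxaF* is transcribed.
So OxaF is produced and active.
Palatinose is present, so PexX is active.
Rhamnulose is present, so LutQ is inactive.
With repressor PexX bound, *torX* is not transcribed.
So TorX is not produced.
With repressor OxaF bound, *kulB* is not transcribed.
→ *kulB* is OFF.
1 of the 3 genes is transcribed.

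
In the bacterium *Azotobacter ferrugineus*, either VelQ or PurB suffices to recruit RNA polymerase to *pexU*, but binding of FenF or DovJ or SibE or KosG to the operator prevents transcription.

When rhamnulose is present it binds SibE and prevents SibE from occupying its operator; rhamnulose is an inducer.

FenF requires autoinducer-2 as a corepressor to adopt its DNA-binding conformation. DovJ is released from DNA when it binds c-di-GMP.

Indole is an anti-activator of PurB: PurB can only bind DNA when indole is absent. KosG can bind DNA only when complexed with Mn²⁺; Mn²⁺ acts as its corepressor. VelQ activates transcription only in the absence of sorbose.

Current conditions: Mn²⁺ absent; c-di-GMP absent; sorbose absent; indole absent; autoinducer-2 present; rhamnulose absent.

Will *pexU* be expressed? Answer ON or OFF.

Sorbose is absent, so VelQ is active.
Autoinducer-2 is present, so FenF is active.
c-di-GMP is absent, so DovJ is active.
Indole is absent, so PurB is active.
Rhamnulose is absent, so SibE is active.
Mn²⁺ is absent, so KosG is inactive.
With repressor FenF bound, *pexU* is not transcribed.

OFF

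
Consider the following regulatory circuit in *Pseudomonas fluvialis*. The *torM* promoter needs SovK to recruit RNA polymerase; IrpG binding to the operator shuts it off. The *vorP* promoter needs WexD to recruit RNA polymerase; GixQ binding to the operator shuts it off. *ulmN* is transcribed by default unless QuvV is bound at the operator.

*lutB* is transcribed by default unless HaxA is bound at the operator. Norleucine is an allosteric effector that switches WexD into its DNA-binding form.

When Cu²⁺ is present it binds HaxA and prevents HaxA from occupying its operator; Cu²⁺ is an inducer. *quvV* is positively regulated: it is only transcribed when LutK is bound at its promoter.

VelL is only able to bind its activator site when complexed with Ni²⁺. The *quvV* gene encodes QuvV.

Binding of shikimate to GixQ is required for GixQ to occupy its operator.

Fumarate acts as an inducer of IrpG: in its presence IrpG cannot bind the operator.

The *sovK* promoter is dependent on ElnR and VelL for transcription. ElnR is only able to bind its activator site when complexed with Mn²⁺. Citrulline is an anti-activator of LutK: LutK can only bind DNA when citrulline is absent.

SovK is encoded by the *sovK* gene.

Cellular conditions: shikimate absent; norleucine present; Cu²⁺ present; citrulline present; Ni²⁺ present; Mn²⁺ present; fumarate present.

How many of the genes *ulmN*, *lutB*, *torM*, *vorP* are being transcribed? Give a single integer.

Citrulline is present, so LutK is inactive.
Required activator LutK is absent, so *quvV* is not transcribed.
So QuvV is not produced.
With no repressor bound, *ulmN* is transcribed.
→ *ulmN* is ON.
Cu²⁺ is present, so HaxA is inactive.
With no repressor bound, *lutB* is transcribed.
→ *lutB* is ON.
Fumarate is present, so IrpG is inactive.
Mn²⁺ is present, so ElnR is active.
Ni²⁺ is present, so VelL is active.
No repressor is bound and ElnR and VelL are active, so *sovK* is transcribed.
So SovK is produced and active.
No repressor is bound and SovK is active, so *torM* is transcribed.
→ *torM* is ON.
Shikimate is absent, so GixQ is inactive.
Norleucine is present, so WexD is active.
No repressor is bound and WexD is active, so *vorP* is transcribed.
→ *vorP* is ON.
4 of the 4 genes are transcribed.

4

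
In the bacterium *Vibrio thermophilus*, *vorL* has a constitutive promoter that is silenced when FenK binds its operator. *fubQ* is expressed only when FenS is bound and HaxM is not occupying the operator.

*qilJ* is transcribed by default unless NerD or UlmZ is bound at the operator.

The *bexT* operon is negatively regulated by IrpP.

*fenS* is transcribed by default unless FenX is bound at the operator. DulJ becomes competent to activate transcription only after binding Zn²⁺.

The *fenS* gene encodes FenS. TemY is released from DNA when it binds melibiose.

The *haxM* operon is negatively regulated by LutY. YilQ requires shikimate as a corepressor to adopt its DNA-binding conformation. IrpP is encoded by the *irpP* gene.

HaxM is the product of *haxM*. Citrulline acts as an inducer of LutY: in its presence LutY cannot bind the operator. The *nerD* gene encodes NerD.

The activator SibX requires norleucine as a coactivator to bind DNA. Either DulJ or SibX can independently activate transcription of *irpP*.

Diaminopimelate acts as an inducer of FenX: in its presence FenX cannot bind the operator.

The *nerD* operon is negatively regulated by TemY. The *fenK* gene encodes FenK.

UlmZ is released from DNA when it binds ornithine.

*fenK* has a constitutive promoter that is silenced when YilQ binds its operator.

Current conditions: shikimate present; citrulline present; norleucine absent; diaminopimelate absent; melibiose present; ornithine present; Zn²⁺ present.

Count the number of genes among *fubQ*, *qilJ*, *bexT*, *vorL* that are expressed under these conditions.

1

Citrulline is present, so LutY is inactive.
With no repressor bound, *haxM* is transcribed.
So HaxM is produced and active.
Diaminopimelate is absent, so FenX is active.
With repressor FenX bound, *fenS* is not transcribed.
So FenS is not produced.
With repressor HaxM bound, *fubQ* is not transcribed.
→ *fubQ* is OFF.
Melibiose is present, so TemY is inactive.
With no repressor bound, *nerD* is transcribed.
So NerD is produced and active.
Ornithine is present, so UlmZ is inactive.
With repressor NerD bound, *qilJ* is not transcribed.
→ *qilJ* is OFF.
Zn²⁺ is present, so DulJ is active.
Norleucine is absent, so SibX is inactive.
Activator DulJ is present, so *irpP* is transcribed.
So IrpP is produced and active.
With repressor IrpP bound, *bexT* is not transcribed.
→ *bexT* is OFF.
Shikimate is present, so YilQ is active.
With repressor YilQ bound, *fenK* is not transcribed.
So FenK is not produced.
With no repressor bound, *vorL* is transcribed.
→ *vorL* is ON.
1 of the 4 genes is transcribed.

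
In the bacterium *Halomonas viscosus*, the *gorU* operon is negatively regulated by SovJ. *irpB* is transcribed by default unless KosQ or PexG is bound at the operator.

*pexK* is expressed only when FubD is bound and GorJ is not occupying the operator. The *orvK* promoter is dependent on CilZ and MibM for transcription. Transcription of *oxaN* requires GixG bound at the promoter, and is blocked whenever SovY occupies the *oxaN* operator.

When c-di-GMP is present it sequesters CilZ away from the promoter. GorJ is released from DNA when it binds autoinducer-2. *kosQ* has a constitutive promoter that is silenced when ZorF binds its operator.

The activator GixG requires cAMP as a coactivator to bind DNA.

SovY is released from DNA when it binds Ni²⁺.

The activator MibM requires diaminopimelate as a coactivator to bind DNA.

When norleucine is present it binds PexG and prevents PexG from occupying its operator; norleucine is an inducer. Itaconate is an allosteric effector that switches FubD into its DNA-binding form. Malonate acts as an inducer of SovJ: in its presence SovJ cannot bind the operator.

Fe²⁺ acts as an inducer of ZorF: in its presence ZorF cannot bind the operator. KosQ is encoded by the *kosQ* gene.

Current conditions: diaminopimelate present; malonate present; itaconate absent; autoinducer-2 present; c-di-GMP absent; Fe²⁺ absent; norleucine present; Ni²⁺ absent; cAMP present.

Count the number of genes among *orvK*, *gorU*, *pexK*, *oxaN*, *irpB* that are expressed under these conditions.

3

c-di-GMP is absent, so CilZ is active.
Diaminopimelate is present, so MibM is active.
No repressor is bound and CilZ and MibM are active, so *orvK* is transcribed.
→ *orvK* is ON.
Malonate is present, so SovJ is inactive.
With no repressor bound, *gorU* is transcribed.
→ *gorU* is ON.
Autoinducer-2 is present, so GorJ is inactive.
Itaconate is absent, so FubD is inactive.
Required activator FubD is absent, so *pexK* is not transcribed.
→ *pexK* is OFF.
cAMP is present, so GixG is active.
Ni²⁺ is absent, so SovY is active.
With repressor SovY bound, *oxaN* is not transcribed.
→ *oxaN* is OFF.
Fe²⁺ is absent, so ZorF is active.
With repressor ZorF bound, *kosQ* is not transcribed.
So KosQ is not produced.
Norleucine is present, so PexG is inactive.
With no repressor bound, *irpB* is transcribed.
→ *irpB* is ON.
3 of the 5 genes are transcribed.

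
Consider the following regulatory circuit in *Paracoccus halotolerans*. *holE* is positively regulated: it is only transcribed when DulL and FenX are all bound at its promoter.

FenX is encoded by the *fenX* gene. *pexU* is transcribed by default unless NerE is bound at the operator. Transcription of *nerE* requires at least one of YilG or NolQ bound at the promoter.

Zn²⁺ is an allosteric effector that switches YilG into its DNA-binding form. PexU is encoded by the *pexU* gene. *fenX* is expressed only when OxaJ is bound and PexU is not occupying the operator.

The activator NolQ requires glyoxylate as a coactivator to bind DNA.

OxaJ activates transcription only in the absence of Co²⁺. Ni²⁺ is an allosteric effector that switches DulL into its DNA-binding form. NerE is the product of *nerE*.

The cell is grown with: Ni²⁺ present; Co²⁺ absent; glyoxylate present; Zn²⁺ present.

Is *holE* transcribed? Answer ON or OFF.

Ni²⁺ is present, so DulL is active.
Zn²⁺ is present, so YilG is active.
Glyoxylate is present, so NolQ is active.
Activator YilG is present, so *nerE* is transcribed.
So NerE is produced and active.
With repressor NerE bound, *pexU* is not transcribed.
So PexU is not produced.
Co²⁺ is absent, so OxaJ is active.
No repressor is bound and OxaJ is active, so *fenX* is transcribed.
So FenX is produced and active.
No repressor is bound and DulL and FenX are active, so *holE* is transcribed.

ON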